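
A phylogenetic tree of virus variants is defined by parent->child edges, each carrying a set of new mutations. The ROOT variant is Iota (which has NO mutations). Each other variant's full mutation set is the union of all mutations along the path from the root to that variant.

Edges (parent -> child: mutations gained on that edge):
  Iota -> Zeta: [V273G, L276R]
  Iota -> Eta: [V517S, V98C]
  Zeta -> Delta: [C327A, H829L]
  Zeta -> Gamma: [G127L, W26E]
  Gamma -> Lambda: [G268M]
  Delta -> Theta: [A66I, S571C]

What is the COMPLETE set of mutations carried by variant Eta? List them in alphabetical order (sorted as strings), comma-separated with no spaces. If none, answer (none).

At Iota: gained [] -> total []
At Eta: gained ['V517S', 'V98C'] -> total ['V517S', 'V98C']

Answer: V517S,V98C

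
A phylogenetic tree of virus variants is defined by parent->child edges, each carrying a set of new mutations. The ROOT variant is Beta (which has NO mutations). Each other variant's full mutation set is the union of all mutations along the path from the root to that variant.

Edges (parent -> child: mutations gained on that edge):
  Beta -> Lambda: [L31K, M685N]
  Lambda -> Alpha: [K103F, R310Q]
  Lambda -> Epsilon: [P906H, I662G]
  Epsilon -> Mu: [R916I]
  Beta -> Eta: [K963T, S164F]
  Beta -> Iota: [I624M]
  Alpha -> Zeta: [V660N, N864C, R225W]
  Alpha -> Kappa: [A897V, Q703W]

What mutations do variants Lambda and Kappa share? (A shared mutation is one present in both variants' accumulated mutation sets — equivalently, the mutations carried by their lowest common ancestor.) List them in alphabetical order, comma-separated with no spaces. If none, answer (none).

Answer: L31K,M685N

Derivation:
Accumulating mutations along path to Lambda:
  At Beta: gained [] -> total []
  At Lambda: gained ['L31K', 'M685N'] -> total ['L31K', 'M685N']
Mutations(Lambda) = ['L31K', 'M685N']
Accumulating mutations along path to Kappa:
  At Beta: gained [] -> total []
  At Lambda: gained ['L31K', 'M685N'] -> total ['L31K', 'M685N']
  At Alpha: gained ['K103F', 'R310Q'] -> total ['K103F', 'L31K', 'M685N', 'R310Q']
  At Kappa: gained ['A897V', 'Q703W'] -> total ['A897V', 'K103F', 'L31K', 'M685N', 'Q703W', 'R310Q']
Mutations(Kappa) = ['A897V', 'K103F', 'L31K', 'M685N', 'Q703W', 'R310Q']
Intersection: ['L31K', 'M685N'] ∩ ['A897V', 'K103F', 'L31K', 'M685N', 'Q703W', 'R310Q'] = ['L31K', 'M685N']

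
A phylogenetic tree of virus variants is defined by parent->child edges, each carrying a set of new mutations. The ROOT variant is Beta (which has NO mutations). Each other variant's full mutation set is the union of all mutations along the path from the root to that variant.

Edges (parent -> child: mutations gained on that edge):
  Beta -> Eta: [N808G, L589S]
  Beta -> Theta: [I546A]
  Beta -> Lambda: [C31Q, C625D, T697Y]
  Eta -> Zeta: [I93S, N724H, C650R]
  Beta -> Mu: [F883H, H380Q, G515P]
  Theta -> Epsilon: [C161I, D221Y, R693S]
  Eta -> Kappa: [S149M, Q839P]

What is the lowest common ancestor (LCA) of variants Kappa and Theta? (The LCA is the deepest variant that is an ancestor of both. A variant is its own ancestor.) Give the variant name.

Answer: Beta

Derivation:
Path from root to Kappa: Beta -> Eta -> Kappa
  ancestors of Kappa: {Beta, Eta, Kappa}
Path from root to Theta: Beta -> Theta
  ancestors of Theta: {Beta, Theta}
Common ancestors: {Beta}
Walk up from Theta: Theta (not in ancestors of Kappa), Beta (in ancestors of Kappa)
Deepest common ancestor (LCA) = Beta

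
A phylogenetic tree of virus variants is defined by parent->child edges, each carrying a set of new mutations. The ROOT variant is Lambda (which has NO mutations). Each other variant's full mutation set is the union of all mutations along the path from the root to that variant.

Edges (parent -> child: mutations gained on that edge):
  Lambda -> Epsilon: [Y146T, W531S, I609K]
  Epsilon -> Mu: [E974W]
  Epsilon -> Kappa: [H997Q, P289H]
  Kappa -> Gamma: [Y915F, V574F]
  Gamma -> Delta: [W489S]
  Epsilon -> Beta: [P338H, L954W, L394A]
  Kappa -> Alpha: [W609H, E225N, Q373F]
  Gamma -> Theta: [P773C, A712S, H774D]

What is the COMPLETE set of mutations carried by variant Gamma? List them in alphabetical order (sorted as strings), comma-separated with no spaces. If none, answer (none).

Answer: H997Q,I609K,P289H,V574F,W531S,Y146T,Y915F

Derivation:
At Lambda: gained [] -> total []
At Epsilon: gained ['Y146T', 'W531S', 'I609K'] -> total ['I609K', 'W531S', 'Y146T']
At Kappa: gained ['H997Q', 'P289H'] -> total ['H997Q', 'I609K', 'P289H', 'W531S', 'Y146T']
At Gamma: gained ['Y915F', 'V574F'] -> total ['H997Q', 'I609K', 'P289H', 'V574F', 'W531S', 'Y146T', 'Y915F']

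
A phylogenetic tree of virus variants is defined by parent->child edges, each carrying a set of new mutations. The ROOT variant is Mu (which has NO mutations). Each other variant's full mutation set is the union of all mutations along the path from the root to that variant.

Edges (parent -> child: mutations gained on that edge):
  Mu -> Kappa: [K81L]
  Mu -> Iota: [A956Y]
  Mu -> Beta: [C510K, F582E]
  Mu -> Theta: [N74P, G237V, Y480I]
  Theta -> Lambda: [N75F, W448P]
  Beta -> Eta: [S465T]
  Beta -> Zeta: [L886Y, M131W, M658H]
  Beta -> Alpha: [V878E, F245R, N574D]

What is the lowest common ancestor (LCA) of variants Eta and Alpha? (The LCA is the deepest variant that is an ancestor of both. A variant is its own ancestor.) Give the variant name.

Answer: Beta

Derivation:
Path from root to Eta: Mu -> Beta -> Eta
  ancestors of Eta: {Mu, Beta, Eta}
Path from root to Alpha: Mu -> Beta -> Alpha
  ancestors of Alpha: {Mu, Beta, Alpha}
Common ancestors: {Mu, Beta}
Walk up from Alpha: Alpha (not in ancestors of Eta), Beta (in ancestors of Eta), Mu (in ancestors of Eta)
Deepest common ancestor (LCA) = Beta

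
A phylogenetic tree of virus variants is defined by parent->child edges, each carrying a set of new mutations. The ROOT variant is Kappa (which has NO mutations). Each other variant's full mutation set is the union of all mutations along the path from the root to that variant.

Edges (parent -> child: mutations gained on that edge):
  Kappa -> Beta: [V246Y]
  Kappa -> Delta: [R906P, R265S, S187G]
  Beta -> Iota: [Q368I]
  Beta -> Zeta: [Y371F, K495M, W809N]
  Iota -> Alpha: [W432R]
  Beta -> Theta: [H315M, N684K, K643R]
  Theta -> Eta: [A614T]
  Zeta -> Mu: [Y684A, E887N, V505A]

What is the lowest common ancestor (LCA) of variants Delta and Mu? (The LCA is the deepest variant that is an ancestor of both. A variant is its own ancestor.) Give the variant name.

Path from root to Delta: Kappa -> Delta
  ancestors of Delta: {Kappa, Delta}
Path from root to Mu: Kappa -> Beta -> Zeta -> Mu
  ancestors of Mu: {Kappa, Beta, Zeta, Mu}
Common ancestors: {Kappa}
Walk up from Mu: Mu (not in ancestors of Delta), Zeta (not in ancestors of Delta), Beta (not in ancestors of Delta), Kappa (in ancestors of Delta)
Deepest common ancestor (LCA) = Kappa

Answer: Kappa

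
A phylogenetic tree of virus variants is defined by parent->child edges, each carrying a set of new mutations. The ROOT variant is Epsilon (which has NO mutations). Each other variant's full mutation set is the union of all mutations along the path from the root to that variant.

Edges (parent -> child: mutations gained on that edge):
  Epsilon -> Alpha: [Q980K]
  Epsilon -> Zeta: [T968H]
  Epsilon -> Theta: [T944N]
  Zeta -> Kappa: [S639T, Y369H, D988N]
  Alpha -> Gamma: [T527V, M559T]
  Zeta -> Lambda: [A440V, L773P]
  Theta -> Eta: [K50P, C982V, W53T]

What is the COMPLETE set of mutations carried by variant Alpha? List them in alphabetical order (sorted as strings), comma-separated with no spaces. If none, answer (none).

At Epsilon: gained [] -> total []
At Alpha: gained ['Q980K'] -> total ['Q980K']

Answer: Q980K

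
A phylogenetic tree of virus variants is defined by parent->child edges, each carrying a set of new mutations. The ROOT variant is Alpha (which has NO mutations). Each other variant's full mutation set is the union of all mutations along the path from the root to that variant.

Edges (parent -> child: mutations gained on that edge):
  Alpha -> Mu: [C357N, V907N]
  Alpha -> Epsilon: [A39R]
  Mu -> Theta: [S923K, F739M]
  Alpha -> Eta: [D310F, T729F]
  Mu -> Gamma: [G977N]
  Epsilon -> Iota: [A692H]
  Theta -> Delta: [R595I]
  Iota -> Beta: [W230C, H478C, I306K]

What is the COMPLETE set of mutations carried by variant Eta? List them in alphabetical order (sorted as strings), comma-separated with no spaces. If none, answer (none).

Answer: D310F,T729F

Derivation:
At Alpha: gained [] -> total []
At Eta: gained ['D310F', 'T729F'] -> total ['D310F', 'T729F']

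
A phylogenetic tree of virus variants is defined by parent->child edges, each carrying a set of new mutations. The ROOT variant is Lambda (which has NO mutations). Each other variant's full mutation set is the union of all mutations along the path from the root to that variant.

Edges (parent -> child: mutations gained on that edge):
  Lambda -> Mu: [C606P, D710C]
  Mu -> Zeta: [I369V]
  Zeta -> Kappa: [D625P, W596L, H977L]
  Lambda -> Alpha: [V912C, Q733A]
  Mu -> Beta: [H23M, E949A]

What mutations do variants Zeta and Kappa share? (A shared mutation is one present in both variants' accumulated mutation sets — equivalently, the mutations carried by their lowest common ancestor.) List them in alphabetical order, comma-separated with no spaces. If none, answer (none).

Accumulating mutations along path to Zeta:
  At Lambda: gained [] -> total []
  At Mu: gained ['C606P', 'D710C'] -> total ['C606P', 'D710C']
  At Zeta: gained ['I369V'] -> total ['C606P', 'D710C', 'I369V']
Mutations(Zeta) = ['C606P', 'D710C', 'I369V']
Accumulating mutations along path to Kappa:
  At Lambda: gained [] -> total []
  At Mu: gained ['C606P', 'D710C'] -> total ['C606P', 'D710C']
  At Zeta: gained ['I369V'] -> total ['C606P', 'D710C', 'I369V']
  At Kappa: gained ['D625P', 'W596L', 'H977L'] -> total ['C606P', 'D625P', 'D710C', 'H977L', 'I369V', 'W596L']
Mutations(Kappa) = ['C606P', 'D625P', 'D710C', 'H977L', 'I369V', 'W596L']
Intersection: ['C606P', 'D710C', 'I369V'] ∩ ['C606P', 'D625P', 'D710C', 'H977L', 'I369V', 'W596L'] = ['C606P', 'D710C', 'I369V']

Answer: C606P,D710C,I369V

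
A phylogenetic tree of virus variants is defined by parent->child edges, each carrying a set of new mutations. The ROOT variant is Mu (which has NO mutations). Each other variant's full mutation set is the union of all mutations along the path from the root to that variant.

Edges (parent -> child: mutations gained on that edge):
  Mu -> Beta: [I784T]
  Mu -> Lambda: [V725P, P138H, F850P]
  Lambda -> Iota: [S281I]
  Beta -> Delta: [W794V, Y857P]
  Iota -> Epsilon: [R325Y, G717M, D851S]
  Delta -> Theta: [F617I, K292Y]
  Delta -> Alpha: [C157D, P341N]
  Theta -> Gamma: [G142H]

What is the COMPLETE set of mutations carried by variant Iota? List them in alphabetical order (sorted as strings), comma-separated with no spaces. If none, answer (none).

At Mu: gained [] -> total []
At Lambda: gained ['V725P', 'P138H', 'F850P'] -> total ['F850P', 'P138H', 'V725P']
At Iota: gained ['S281I'] -> total ['F850P', 'P138H', 'S281I', 'V725P']

Answer: F850P,P138H,S281I,V725P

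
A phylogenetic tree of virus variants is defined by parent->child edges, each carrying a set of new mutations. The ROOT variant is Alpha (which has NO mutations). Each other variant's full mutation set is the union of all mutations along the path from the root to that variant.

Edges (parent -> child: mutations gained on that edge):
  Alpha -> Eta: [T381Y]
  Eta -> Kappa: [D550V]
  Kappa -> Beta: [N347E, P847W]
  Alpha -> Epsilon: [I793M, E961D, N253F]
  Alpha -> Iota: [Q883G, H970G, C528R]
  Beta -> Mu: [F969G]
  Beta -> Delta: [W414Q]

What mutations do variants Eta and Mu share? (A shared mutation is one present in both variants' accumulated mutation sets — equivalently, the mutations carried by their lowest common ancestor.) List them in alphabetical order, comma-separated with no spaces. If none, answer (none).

Accumulating mutations along path to Eta:
  At Alpha: gained [] -> total []
  At Eta: gained ['T381Y'] -> total ['T381Y']
Mutations(Eta) = ['T381Y']
Accumulating mutations along path to Mu:
  At Alpha: gained [] -> total []
  At Eta: gained ['T381Y'] -> total ['T381Y']
  At Kappa: gained ['D550V'] -> total ['D550V', 'T381Y']
  At Beta: gained ['N347E', 'P847W'] -> total ['D550V', 'N347E', 'P847W', 'T381Y']
  At Mu: gained ['F969G'] -> total ['D550V', 'F969G', 'N347E', 'P847W', 'T381Y']
Mutations(Mu) = ['D550V', 'F969G', 'N347E', 'P847W', 'T381Y']
Intersection: ['T381Y'] ∩ ['D550V', 'F969G', 'N347E', 'P847W', 'T381Y'] = ['T381Y']

Answer: T381Y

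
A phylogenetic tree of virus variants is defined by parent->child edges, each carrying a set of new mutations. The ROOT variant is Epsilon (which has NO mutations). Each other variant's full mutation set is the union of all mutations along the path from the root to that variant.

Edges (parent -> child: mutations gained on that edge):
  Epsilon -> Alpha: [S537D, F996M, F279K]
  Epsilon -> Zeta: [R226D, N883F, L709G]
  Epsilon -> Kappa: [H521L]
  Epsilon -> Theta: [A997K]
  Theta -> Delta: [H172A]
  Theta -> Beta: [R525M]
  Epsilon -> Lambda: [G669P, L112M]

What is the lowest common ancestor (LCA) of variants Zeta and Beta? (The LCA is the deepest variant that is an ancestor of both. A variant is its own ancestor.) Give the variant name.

Path from root to Zeta: Epsilon -> Zeta
  ancestors of Zeta: {Epsilon, Zeta}
Path from root to Beta: Epsilon -> Theta -> Beta
  ancestors of Beta: {Epsilon, Theta, Beta}
Common ancestors: {Epsilon}
Walk up from Beta: Beta (not in ancestors of Zeta), Theta (not in ancestors of Zeta), Epsilon (in ancestors of Zeta)
Deepest common ancestor (LCA) = Epsilon

Answer: Epsilon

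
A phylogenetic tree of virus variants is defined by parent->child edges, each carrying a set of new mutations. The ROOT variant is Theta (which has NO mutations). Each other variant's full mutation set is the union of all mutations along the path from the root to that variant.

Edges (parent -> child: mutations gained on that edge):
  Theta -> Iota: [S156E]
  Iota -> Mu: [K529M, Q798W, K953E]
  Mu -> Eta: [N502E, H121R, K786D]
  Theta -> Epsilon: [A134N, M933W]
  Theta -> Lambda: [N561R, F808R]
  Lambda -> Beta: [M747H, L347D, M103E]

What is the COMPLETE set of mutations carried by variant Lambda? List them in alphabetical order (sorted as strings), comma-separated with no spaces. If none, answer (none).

At Theta: gained [] -> total []
At Lambda: gained ['N561R', 'F808R'] -> total ['F808R', 'N561R']

Answer: F808R,N561R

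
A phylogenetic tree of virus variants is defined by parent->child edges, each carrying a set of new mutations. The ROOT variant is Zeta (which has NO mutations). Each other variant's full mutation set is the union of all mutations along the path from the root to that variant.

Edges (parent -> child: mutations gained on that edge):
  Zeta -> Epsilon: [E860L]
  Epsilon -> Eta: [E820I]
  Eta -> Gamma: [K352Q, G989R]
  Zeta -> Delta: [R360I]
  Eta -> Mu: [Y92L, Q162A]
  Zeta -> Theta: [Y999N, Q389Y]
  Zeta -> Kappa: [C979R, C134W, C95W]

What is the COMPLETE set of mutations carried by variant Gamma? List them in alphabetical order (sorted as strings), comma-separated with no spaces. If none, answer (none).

Answer: E820I,E860L,G989R,K352Q

Derivation:
At Zeta: gained [] -> total []
At Epsilon: gained ['E860L'] -> total ['E860L']
At Eta: gained ['E820I'] -> total ['E820I', 'E860L']
At Gamma: gained ['K352Q', 'G989R'] -> total ['E820I', 'E860L', 'G989R', 'K352Q']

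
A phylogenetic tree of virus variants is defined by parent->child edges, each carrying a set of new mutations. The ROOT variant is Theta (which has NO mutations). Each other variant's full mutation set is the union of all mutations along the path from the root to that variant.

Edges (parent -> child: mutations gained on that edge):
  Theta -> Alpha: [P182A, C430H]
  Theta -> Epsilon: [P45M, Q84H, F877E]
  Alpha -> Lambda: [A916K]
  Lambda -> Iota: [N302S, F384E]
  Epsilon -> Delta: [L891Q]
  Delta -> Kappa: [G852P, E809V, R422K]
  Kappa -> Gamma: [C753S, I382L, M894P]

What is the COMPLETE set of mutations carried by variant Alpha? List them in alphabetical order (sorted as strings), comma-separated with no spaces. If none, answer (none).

At Theta: gained [] -> total []
At Alpha: gained ['P182A', 'C430H'] -> total ['C430H', 'P182A']

Answer: C430H,P182A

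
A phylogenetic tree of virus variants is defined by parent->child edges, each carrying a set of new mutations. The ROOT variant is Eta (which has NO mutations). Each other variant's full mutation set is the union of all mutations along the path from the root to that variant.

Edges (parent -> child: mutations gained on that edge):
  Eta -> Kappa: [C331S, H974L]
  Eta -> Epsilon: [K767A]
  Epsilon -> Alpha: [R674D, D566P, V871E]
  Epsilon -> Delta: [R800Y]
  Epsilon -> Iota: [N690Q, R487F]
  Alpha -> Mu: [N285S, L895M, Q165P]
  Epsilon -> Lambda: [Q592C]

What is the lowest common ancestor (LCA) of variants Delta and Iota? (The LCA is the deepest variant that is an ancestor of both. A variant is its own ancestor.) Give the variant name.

Path from root to Delta: Eta -> Epsilon -> Delta
  ancestors of Delta: {Eta, Epsilon, Delta}
Path from root to Iota: Eta -> Epsilon -> Iota
  ancestors of Iota: {Eta, Epsilon, Iota}
Common ancestors: {Eta, Epsilon}
Walk up from Iota: Iota (not in ancestors of Delta), Epsilon (in ancestors of Delta), Eta (in ancestors of Delta)
Deepest common ancestor (LCA) = Epsilon

Answer: Epsilon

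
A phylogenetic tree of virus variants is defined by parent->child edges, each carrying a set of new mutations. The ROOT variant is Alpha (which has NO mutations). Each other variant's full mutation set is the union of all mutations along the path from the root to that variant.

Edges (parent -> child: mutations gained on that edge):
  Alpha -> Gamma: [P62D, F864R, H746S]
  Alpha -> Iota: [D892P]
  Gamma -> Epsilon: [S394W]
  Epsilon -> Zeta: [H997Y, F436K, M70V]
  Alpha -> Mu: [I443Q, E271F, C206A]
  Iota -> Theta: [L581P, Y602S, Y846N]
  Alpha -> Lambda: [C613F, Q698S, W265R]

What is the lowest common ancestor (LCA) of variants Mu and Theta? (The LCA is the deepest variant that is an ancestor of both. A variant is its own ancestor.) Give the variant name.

Path from root to Mu: Alpha -> Mu
  ancestors of Mu: {Alpha, Mu}
Path from root to Theta: Alpha -> Iota -> Theta
  ancestors of Theta: {Alpha, Iota, Theta}
Common ancestors: {Alpha}
Walk up from Theta: Theta (not in ancestors of Mu), Iota (not in ancestors of Mu), Alpha (in ancestors of Mu)
Deepest common ancestor (LCA) = Alpha

Answer: Alpha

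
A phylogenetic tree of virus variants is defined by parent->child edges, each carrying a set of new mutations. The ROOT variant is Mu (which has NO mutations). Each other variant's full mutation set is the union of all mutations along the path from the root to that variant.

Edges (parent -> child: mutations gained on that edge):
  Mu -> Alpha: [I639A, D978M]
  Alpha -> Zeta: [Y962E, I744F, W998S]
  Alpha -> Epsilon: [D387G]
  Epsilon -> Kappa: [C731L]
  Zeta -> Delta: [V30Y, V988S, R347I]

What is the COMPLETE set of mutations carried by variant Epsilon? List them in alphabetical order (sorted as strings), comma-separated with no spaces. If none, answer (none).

At Mu: gained [] -> total []
At Alpha: gained ['I639A', 'D978M'] -> total ['D978M', 'I639A']
At Epsilon: gained ['D387G'] -> total ['D387G', 'D978M', 'I639A']

Answer: D387G,D978M,I639A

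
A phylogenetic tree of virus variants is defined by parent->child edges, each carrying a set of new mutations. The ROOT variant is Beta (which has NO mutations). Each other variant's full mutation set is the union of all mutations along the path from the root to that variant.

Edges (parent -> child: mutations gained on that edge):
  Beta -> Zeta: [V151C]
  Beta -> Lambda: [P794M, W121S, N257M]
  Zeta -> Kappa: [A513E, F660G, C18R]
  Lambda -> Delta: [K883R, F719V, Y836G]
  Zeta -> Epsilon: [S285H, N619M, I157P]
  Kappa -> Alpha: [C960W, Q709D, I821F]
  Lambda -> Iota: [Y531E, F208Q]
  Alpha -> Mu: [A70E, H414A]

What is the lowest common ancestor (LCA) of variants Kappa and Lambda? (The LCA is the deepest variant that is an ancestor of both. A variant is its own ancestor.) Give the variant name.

Path from root to Kappa: Beta -> Zeta -> Kappa
  ancestors of Kappa: {Beta, Zeta, Kappa}
Path from root to Lambda: Beta -> Lambda
  ancestors of Lambda: {Beta, Lambda}
Common ancestors: {Beta}
Walk up from Lambda: Lambda (not in ancestors of Kappa), Beta (in ancestors of Kappa)
Deepest common ancestor (LCA) = Beta

Answer: Beta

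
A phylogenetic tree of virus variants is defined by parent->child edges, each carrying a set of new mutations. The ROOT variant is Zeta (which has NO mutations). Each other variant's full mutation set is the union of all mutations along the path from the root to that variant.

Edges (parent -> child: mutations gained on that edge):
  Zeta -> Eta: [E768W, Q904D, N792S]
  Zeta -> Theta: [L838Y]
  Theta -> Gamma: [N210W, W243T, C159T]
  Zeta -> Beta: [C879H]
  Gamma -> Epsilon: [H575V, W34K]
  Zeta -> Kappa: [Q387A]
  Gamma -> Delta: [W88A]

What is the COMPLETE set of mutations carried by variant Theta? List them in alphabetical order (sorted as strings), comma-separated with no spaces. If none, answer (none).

At Zeta: gained [] -> total []
At Theta: gained ['L838Y'] -> total ['L838Y']

Answer: L838Y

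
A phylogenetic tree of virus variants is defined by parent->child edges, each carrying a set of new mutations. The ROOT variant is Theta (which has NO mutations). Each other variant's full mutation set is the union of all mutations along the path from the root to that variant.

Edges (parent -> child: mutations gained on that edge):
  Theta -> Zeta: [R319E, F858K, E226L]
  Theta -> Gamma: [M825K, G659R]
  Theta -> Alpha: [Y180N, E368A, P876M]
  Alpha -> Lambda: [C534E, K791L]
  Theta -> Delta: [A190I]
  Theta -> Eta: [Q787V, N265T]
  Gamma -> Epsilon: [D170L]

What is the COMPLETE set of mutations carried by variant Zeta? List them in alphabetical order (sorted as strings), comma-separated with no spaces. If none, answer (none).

Answer: E226L,F858K,R319E

Derivation:
At Theta: gained [] -> total []
At Zeta: gained ['R319E', 'F858K', 'E226L'] -> total ['E226L', 'F858K', 'R319E']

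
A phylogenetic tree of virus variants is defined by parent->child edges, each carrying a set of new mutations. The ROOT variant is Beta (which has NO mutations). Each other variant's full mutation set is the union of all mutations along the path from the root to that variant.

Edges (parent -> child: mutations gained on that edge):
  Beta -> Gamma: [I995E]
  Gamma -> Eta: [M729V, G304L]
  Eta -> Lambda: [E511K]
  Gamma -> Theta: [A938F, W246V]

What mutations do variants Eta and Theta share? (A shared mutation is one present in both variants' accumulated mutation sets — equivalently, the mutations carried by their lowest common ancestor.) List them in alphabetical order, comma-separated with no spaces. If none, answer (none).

Answer: I995E

Derivation:
Accumulating mutations along path to Eta:
  At Beta: gained [] -> total []
  At Gamma: gained ['I995E'] -> total ['I995E']
  At Eta: gained ['M729V', 'G304L'] -> total ['G304L', 'I995E', 'M729V']
Mutations(Eta) = ['G304L', 'I995E', 'M729V']
Accumulating mutations along path to Theta:
  At Beta: gained [] -> total []
  At Gamma: gained ['I995E'] -> total ['I995E']
  At Theta: gained ['A938F', 'W246V'] -> total ['A938F', 'I995E', 'W246V']
Mutations(Theta) = ['A938F', 'I995E', 'W246V']
Intersection: ['G304L', 'I995E', 'M729V'] ∩ ['A938F', 'I995E', 'W246V'] = ['I995E']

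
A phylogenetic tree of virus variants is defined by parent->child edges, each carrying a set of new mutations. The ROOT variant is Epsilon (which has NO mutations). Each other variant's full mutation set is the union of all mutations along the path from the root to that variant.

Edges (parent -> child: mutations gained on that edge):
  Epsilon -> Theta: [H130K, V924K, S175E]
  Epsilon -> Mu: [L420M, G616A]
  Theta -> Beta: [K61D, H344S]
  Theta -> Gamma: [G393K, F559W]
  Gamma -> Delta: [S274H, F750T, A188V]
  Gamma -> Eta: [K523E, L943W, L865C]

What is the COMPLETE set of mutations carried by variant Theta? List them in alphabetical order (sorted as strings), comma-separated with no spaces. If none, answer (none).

Answer: H130K,S175E,V924K

Derivation:
At Epsilon: gained [] -> total []
At Theta: gained ['H130K', 'V924K', 'S175E'] -> total ['H130K', 'S175E', 'V924K']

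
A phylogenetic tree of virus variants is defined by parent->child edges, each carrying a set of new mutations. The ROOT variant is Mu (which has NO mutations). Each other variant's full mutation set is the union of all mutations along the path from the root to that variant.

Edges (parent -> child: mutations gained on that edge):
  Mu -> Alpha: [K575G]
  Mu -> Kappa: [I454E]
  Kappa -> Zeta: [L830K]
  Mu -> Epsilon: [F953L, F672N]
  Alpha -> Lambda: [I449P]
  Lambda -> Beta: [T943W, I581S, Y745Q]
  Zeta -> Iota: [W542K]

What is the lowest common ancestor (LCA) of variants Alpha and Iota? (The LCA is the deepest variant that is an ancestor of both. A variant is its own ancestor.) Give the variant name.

Answer: Mu

Derivation:
Path from root to Alpha: Mu -> Alpha
  ancestors of Alpha: {Mu, Alpha}
Path from root to Iota: Mu -> Kappa -> Zeta -> Iota
  ancestors of Iota: {Mu, Kappa, Zeta, Iota}
Common ancestors: {Mu}
Walk up from Iota: Iota (not in ancestors of Alpha), Zeta (not in ancestors of Alpha), Kappa (not in ancestors of Alpha), Mu (in ancestors of Alpha)
Deepest common ancestor (LCA) = Mu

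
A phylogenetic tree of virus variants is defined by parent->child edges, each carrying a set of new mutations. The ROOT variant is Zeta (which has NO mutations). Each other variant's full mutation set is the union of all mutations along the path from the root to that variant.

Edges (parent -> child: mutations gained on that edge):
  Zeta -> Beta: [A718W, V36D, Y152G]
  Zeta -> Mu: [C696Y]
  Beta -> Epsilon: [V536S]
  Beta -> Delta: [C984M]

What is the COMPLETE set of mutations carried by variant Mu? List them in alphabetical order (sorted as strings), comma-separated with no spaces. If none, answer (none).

At Zeta: gained [] -> total []
At Mu: gained ['C696Y'] -> total ['C696Y']

Answer: C696Y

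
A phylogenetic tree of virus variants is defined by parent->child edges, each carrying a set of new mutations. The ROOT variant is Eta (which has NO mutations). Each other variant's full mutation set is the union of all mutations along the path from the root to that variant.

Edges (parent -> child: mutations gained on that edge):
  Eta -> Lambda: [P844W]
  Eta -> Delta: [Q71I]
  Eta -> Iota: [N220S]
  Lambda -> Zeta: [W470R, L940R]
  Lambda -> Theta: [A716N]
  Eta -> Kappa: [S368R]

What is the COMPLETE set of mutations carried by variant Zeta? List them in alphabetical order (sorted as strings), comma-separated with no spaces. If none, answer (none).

Answer: L940R,P844W,W470R

Derivation:
At Eta: gained [] -> total []
At Lambda: gained ['P844W'] -> total ['P844W']
At Zeta: gained ['W470R', 'L940R'] -> total ['L940R', 'P844W', 'W470R']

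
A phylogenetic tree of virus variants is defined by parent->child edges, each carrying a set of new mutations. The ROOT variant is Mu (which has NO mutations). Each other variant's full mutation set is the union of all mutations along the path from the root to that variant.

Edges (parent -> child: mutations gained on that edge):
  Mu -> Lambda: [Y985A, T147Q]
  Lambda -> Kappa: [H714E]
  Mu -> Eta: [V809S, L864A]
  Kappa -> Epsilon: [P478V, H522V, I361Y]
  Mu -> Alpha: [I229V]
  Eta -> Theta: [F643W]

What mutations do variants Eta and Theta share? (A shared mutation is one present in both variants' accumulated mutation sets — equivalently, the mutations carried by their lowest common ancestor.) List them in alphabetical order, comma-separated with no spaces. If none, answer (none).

Accumulating mutations along path to Eta:
  At Mu: gained [] -> total []
  At Eta: gained ['V809S', 'L864A'] -> total ['L864A', 'V809S']
Mutations(Eta) = ['L864A', 'V809S']
Accumulating mutations along path to Theta:
  At Mu: gained [] -> total []
  At Eta: gained ['V809S', 'L864A'] -> total ['L864A', 'V809S']
  At Theta: gained ['F643W'] -> total ['F643W', 'L864A', 'V809S']
Mutations(Theta) = ['F643W', 'L864A', 'V809S']
Intersection: ['L864A', 'V809S'] ∩ ['F643W', 'L864A', 'V809S'] = ['L864A', 'V809S']

Answer: L864A,V809S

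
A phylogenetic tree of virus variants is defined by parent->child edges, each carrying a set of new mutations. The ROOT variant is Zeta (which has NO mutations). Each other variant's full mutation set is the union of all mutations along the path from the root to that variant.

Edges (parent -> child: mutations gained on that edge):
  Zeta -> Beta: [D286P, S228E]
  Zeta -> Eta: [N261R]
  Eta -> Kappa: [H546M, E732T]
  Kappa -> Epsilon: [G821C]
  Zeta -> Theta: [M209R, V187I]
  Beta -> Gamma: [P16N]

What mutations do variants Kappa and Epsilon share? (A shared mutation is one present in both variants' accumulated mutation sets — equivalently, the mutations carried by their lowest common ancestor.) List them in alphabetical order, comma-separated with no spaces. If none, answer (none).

Accumulating mutations along path to Kappa:
  At Zeta: gained [] -> total []
  At Eta: gained ['N261R'] -> total ['N261R']
  At Kappa: gained ['H546M', 'E732T'] -> total ['E732T', 'H546M', 'N261R']
Mutations(Kappa) = ['E732T', 'H546M', 'N261R']
Accumulating mutations along path to Epsilon:
  At Zeta: gained [] -> total []
  At Eta: gained ['N261R'] -> total ['N261R']
  At Kappa: gained ['H546M', 'E732T'] -> total ['E732T', 'H546M', 'N261R']
  At Epsilon: gained ['G821C'] -> total ['E732T', 'G821C', 'H546M', 'N261R']
Mutations(Epsilon) = ['E732T', 'G821C', 'H546M', 'N261R']
Intersection: ['E732T', 'H546M', 'N261R'] ∩ ['E732T', 'G821C', 'H546M', 'N261R'] = ['E732T', 'H546M', 'N261R']

Answer: E732T,H546M,N261R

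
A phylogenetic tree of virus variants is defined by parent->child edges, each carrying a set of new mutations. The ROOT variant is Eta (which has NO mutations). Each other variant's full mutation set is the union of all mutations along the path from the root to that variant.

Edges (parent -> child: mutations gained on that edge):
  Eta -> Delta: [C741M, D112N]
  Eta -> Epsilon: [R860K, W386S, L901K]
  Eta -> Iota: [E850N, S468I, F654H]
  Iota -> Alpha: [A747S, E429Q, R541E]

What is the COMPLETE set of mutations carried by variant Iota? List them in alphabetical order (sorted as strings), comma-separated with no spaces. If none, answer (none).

Answer: E850N,F654H,S468I

Derivation:
At Eta: gained [] -> total []
At Iota: gained ['E850N', 'S468I', 'F654H'] -> total ['E850N', 'F654H', 'S468I']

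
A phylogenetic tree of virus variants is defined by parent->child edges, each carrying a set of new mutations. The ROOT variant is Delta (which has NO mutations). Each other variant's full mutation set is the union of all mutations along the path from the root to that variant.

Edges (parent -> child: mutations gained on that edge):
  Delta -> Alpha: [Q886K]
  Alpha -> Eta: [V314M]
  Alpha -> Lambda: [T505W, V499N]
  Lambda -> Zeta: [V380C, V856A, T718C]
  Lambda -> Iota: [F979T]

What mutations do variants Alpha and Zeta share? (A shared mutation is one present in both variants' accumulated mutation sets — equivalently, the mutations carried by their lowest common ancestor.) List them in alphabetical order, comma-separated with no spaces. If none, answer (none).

Answer: Q886K

Derivation:
Accumulating mutations along path to Alpha:
  At Delta: gained [] -> total []
  At Alpha: gained ['Q886K'] -> total ['Q886K']
Mutations(Alpha) = ['Q886K']
Accumulating mutations along path to Zeta:
  At Delta: gained [] -> total []
  At Alpha: gained ['Q886K'] -> total ['Q886K']
  At Lambda: gained ['T505W', 'V499N'] -> total ['Q886K', 'T505W', 'V499N']
  At Zeta: gained ['V380C', 'V856A', 'T718C'] -> total ['Q886K', 'T505W', 'T718C', 'V380C', 'V499N', 'V856A']
Mutations(Zeta) = ['Q886K', 'T505W', 'T718C', 'V380C', 'V499N', 'V856A']
Intersection: ['Q886K'] ∩ ['Q886K', 'T505W', 'T718C', 'V380C', 'V499N', 'V856A'] = ['Q886K']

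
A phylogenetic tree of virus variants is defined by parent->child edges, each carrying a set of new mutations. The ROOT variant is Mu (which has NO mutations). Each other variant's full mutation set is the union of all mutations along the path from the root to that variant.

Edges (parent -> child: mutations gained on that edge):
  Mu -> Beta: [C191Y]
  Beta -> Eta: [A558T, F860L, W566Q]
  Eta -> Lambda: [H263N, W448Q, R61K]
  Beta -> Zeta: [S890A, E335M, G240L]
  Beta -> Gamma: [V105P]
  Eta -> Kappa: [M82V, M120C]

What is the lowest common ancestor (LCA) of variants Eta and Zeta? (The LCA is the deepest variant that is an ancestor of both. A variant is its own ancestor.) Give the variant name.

Path from root to Eta: Mu -> Beta -> Eta
  ancestors of Eta: {Mu, Beta, Eta}
Path from root to Zeta: Mu -> Beta -> Zeta
  ancestors of Zeta: {Mu, Beta, Zeta}
Common ancestors: {Mu, Beta}
Walk up from Zeta: Zeta (not in ancestors of Eta), Beta (in ancestors of Eta), Mu (in ancestors of Eta)
Deepest common ancestor (LCA) = Beta

Answer: Beta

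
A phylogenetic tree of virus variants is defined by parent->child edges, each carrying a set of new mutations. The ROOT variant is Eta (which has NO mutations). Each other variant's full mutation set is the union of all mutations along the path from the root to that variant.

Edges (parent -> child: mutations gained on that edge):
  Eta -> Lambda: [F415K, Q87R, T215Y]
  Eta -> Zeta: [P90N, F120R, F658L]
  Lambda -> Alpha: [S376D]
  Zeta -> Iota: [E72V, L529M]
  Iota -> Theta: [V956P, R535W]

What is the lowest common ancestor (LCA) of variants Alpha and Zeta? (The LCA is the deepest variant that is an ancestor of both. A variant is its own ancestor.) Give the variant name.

Answer: Eta

Derivation:
Path from root to Alpha: Eta -> Lambda -> Alpha
  ancestors of Alpha: {Eta, Lambda, Alpha}
Path from root to Zeta: Eta -> Zeta
  ancestors of Zeta: {Eta, Zeta}
Common ancestors: {Eta}
Walk up from Zeta: Zeta (not in ancestors of Alpha), Eta (in ancestors of Alpha)
Deepest common ancestor (LCA) = Eta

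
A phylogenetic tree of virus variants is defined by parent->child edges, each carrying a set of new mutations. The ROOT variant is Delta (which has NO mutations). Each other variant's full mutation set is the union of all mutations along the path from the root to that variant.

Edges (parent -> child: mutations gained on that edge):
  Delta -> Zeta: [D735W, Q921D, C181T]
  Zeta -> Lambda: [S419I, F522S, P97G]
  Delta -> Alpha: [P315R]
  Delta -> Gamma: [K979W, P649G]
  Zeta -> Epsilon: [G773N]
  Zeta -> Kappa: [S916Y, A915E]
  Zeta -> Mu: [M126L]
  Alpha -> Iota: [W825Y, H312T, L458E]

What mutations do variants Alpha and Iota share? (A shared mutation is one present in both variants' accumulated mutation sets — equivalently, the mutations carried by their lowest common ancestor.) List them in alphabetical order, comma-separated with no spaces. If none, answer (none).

Accumulating mutations along path to Alpha:
  At Delta: gained [] -> total []
  At Alpha: gained ['P315R'] -> total ['P315R']
Mutations(Alpha) = ['P315R']
Accumulating mutations along path to Iota:
  At Delta: gained [] -> total []
  At Alpha: gained ['P315R'] -> total ['P315R']
  At Iota: gained ['W825Y', 'H312T', 'L458E'] -> total ['H312T', 'L458E', 'P315R', 'W825Y']
Mutations(Iota) = ['H312T', 'L458E', 'P315R', 'W825Y']
Intersection: ['P315R'] ∩ ['H312T', 'L458E', 'P315R', 'W825Y'] = ['P315R']

Answer: P315R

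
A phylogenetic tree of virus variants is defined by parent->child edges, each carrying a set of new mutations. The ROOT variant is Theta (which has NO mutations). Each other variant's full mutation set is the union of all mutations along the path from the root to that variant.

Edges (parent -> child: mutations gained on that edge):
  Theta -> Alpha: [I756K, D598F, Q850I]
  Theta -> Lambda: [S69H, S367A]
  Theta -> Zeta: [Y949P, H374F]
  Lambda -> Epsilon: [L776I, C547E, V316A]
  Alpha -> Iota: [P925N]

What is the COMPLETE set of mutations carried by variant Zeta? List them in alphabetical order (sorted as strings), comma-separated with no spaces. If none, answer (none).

Answer: H374F,Y949P

Derivation:
At Theta: gained [] -> total []
At Zeta: gained ['Y949P', 'H374F'] -> total ['H374F', 'Y949P']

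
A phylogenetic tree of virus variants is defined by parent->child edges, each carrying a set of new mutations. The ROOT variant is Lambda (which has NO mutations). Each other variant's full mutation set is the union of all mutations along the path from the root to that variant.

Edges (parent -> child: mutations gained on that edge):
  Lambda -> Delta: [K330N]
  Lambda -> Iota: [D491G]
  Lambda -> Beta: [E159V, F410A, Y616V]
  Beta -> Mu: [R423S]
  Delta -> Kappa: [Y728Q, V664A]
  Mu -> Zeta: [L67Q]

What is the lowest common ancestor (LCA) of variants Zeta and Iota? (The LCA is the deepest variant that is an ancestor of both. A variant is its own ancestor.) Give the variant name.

Path from root to Zeta: Lambda -> Beta -> Mu -> Zeta
  ancestors of Zeta: {Lambda, Beta, Mu, Zeta}
Path from root to Iota: Lambda -> Iota
  ancestors of Iota: {Lambda, Iota}
Common ancestors: {Lambda}
Walk up from Iota: Iota (not in ancestors of Zeta), Lambda (in ancestors of Zeta)
Deepest common ancestor (LCA) = Lambda

Answer: Lambda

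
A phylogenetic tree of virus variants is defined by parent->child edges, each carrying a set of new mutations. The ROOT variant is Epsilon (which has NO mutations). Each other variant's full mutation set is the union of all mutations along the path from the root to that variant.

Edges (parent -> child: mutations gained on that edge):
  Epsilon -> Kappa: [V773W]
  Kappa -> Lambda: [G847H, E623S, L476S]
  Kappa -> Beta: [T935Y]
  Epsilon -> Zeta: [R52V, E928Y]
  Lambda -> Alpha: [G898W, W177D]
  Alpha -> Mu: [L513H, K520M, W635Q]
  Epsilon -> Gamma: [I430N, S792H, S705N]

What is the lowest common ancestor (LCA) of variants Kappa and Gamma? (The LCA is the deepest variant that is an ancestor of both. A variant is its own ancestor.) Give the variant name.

Path from root to Kappa: Epsilon -> Kappa
  ancestors of Kappa: {Epsilon, Kappa}
Path from root to Gamma: Epsilon -> Gamma
  ancestors of Gamma: {Epsilon, Gamma}
Common ancestors: {Epsilon}
Walk up from Gamma: Gamma (not in ancestors of Kappa), Epsilon (in ancestors of Kappa)
Deepest common ancestor (LCA) = Epsilon

Answer: Epsilon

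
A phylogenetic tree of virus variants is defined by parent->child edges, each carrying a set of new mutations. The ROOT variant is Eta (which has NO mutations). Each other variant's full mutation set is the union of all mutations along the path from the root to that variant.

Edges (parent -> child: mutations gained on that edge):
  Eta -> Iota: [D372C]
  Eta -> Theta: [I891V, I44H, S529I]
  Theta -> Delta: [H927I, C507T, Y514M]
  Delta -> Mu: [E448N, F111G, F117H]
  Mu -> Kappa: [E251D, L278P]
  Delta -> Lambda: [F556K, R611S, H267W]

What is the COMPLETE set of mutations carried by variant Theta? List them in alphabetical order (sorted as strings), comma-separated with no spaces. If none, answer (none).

At Eta: gained [] -> total []
At Theta: gained ['I891V', 'I44H', 'S529I'] -> total ['I44H', 'I891V', 'S529I']

Answer: I44H,I891V,S529I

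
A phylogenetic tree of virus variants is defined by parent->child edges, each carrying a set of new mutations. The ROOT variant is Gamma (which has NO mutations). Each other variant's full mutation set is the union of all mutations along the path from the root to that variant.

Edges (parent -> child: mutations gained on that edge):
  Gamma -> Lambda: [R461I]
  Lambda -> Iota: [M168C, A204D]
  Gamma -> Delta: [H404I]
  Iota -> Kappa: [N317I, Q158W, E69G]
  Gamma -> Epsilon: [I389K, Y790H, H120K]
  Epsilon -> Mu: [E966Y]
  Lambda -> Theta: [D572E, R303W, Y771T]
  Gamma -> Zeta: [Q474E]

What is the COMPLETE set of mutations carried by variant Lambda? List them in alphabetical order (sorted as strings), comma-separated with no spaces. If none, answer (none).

At Gamma: gained [] -> total []
At Lambda: gained ['R461I'] -> total ['R461I']

Answer: R461I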